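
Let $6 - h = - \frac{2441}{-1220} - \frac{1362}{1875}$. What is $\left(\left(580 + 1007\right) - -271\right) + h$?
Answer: $\frac{284065651}{152500} \approx 1862.7$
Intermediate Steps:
$h = \frac{720651}{152500}$ ($h = 6 - \left(- \frac{2441}{-1220} - \frac{1362}{1875}\right) = 6 - \left(\left(-2441\right) \left(- \frac{1}{1220}\right) - \frac{454}{625}\right) = 6 - \left(\frac{2441}{1220} - \frac{454}{625}\right) = 6 - \frac{194349}{152500} = \frac{720651}{152500} \approx 4.7256$)
$\left(\left(580 + 1007\right) - -271\right) + h = \left(\left(580 + 1007\right) - -271\right) + \frac{720651}{152500} = \left(1587 + 271\right) + \frac{720651}{152500} = 1858 + \frac{720651}{152500} = \frac{284065651}{152500}$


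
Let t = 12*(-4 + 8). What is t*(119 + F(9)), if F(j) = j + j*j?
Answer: 10032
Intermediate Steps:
F(j) = j + j²
t = 48 (t = 12*4 = 48)
t*(119 + F(9)) = 48*(119 + 9*(1 + 9)) = 48*(119 + 9*10) = 48*(119 + 90) = 48*209 = 10032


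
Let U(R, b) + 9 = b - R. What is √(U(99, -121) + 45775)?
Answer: √45546 ≈ 213.42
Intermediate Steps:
U(R, b) = -9 + b - R (U(R, b) = -9 + (b - R) = -9 + b - R)
√(U(99, -121) + 45775) = √((-9 - 121 - 1*99) + 45775) = √((-9 - 121 - 99) + 45775) = √(-229 + 45775) = √45546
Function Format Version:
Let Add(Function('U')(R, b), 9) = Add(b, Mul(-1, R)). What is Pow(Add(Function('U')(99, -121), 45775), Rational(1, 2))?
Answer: Pow(45546, Rational(1, 2)) ≈ 213.42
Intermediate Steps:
Function('U')(R, b) = Add(-9, b, Mul(-1, R)) (Function('U')(R, b) = Add(-9, Add(b, Mul(-1, R))) = Add(-9, b, Mul(-1, R)))
Pow(Add(Function('U')(99, -121), 45775), Rational(1, 2)) = Pow(Add(Add(-9, -121, Mul(-1, 99)), 45775), Rational(1, 2)) = Pow(Add(Add(-9, -121, -99), 45775), Rational(1, 2)) = Pow(Add(-229, 45775), Rational(1, 2)) = Pow(45546, Rational(1, 2))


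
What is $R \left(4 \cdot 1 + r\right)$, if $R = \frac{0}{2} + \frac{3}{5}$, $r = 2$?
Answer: $\frac{18}{5} \approx 3.6$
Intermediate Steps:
$R = \frac{3}{5}$ ($R = 0 \cdot \frac{1}{2} + 3 \cdot \frac{1}{5} = 0 + \frac{3}{5} = \frac{3}{5} \approx 0.6$)
$R \left(4 \cdot 1 + r\right) = \frac{3 \left(4 \cdot 1 + 2\right)}{5} = \frac{3 \left(4 + 2\right)}{5} = \frac{3}{5} \cdot 6 = \frac{18}{5}$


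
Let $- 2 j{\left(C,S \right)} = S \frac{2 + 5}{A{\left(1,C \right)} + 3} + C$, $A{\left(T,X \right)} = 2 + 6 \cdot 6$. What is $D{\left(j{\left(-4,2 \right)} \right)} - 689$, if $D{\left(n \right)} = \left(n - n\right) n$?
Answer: $-689$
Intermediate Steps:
$A{\left(T,X \right)} = 38$ ($A{\left(T,X \right)} = 2 + 36 = 38$)
$j{\left(C,S \right)} = - \frac{7 S}{82} - \frac{C}{2}$ ($j{\left(C,S \right)} = - \frac{S \frac{2 + 5}{38 + 3} + C}{2} = - \frac{S \frac{7}{41} + C}{2} = - \frac{\frac{7 S}{41} + C}{2} = - \frac{C + \frac{7 S}{41}}{2} = - \frac{7 S}{82} - \frac{C}{2}$)
$D{\left(n \right)} = 0$ ($D{\left(n \right)} = 0 n = 0$)
$D{\left(j{\left(-4,2 \right)} \right)} - 689 = 0 - 689 = -689$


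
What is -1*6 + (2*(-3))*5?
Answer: -36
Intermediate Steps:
-1*6 + (2*(-3))*5 = -6 - 6*5 = -6 - 30 = -36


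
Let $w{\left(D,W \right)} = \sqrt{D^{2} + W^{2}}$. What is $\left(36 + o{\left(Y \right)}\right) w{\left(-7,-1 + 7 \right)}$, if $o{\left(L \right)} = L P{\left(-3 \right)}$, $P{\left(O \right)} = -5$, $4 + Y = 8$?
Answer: $16 \sqrt{85} \approx 147.51$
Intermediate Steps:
$Y = 4$ ($Y = -4 + 8 = 4$)
$o{\left(L \right)} = - 5 L$ ($o{\left(L \right)} = L \left(-5\right) = - 5 L$)
$\left(36 + o{\left(Y \right)}\right) w{\left(-7,-1 + 7 \right)} = \left(36 - 20\right) \sqrt{\left(-7\right)^{2} + \left(-1 + 7\right)^{2}} = \left(36 - 20\right) \sqrt{49 + 6^{2}} = 16 \sqrt{49 + 36} = 16 \sqrt{85}$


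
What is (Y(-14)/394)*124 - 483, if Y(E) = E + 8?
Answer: -95523/197 ≈ -484.89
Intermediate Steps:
Y(E) = 8 + E
(Y(-14)/394)*124 - 483 = ((8 - 14)/394)*124 - 483 = -6*1/394*124 - 483 = -3/197*124 - 483 = -372/197 - 483 = -95523/197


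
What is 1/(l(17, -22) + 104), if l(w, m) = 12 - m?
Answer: 1/138 ≈ 0.0072464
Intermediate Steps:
1/(l(17, -22) + 104) = 1/((12 - 1*(-22)) + 104) = 1/((12 + 22) + 104) = 1/(34 + 104) = 1/138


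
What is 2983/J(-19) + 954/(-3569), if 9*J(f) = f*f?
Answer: 5024871/67811 ≈ 74.101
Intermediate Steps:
J(f) = f²/9 (J(f) = (f*f)/9 = f²/9)
2983/J(-19) + 954/(-3569) = 2983/(((⅑)*(-19)²)) + 954/(-3569) = 2983/(((⅑)*361)) + 954*(-1/3569) = 2983/(361/9) - 954/3569 = 2983*(9/361) - 954/3569 = 1413/19 - 954/3569 = 5024871/67811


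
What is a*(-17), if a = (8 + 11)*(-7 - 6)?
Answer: 4199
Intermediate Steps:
a = -247 (a = 19*(-13) = -247)
a*(-17) = -247*(-17) = 4199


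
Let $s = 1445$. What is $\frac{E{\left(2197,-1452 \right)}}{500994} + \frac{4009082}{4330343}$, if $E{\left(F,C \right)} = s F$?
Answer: $\frac{1211993414431}{166882758534} \approx 7.2625$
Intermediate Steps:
$E{\left(F,C \right)} = 1445 F$
$\frac{E{\left(2197,-1452 \right)}}{500994} + \frac{4009082}{4330343} = \frac{1445 \cdot 2197}{500994} + \frac{4009082}{4330343} = 3174665 \cdot \frac{1}{500994} + 4009082 \cdot \frac{1}{4330343} = \frac{244205}{38538} + \frac{4009082}{4330343} = \frac{1211993414431}{166882758534}$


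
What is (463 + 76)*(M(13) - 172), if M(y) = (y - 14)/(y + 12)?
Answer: -2318239/25 ≈ -92730.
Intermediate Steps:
M(y) = (-14 + y)/(12 + y)
(463 + 76)*(M(13) - 172) = (463 + 76)*((-14 + 13)/(12 + 13) - 172) = 539*(-1/25 - 172) = 539*(-4301/25) = -2318239/25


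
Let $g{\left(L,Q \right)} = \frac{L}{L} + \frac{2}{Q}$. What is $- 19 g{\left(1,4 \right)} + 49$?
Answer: $\frac{41}{2} \approx 20.5$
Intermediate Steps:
$g{\left(L,Q \right)} = 1 + \frac{2}{Q}$
$- 19 g{\left(1,4 \right)} + 49 = - 19 \frac{2 + 4}{4} + 49 = - 19 \cdot \frac{1}{4} \cdot 6 + 49 = \left(-19\right) \frac{3}{2} + 49 = - \frac{57}{2} + 49 = \frac{41}{2}$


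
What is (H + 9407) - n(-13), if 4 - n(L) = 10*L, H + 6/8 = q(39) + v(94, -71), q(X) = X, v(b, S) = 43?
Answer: 37417/4 ≈ 9354.3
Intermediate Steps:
H = 325/4 (H = -¾ + (39 + 43) = -¾ + 82 = 325/4 ≈ 81.250)
n(L) = 4 - 10*L
(H + 9407) - n(-13) = (325/4 + 9407) - (4 - 10*(-13)) = 37953/4 - (4 + 130) = 37953/4 - 1*134 = 37953/4 - 134 = 37417/4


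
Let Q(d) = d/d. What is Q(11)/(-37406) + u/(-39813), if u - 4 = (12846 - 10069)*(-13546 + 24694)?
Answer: -50348477731/64749786 ≈ -777.58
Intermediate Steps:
u = 30958000 (u = 4 + (12846 - 10069)*(-13546 + 24694) = 4 + 2777*11148 = 4 + 30957996 = 30958000)
Q(d) = 1
Q(11)/(-37406) + u/(-39813) = 1/(-37406) + 30958000/(-39813) = 1*(-1/37406) + 30958000*(-1/39813) = -1/37406 - 1346000/1731 = -50348477731/64749786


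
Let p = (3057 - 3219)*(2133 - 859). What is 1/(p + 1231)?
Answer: -1/205157 ≈ -4.8743e-6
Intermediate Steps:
p = -206388 (p = -162*1274 = -206388)
1/(p + 1231) = 1/(-206388 + 1231) = 1/(-205157) = -1/205157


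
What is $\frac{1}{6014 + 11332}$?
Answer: $\frac{1}{17346} \approx 5.765 \cdot 10^{-5}$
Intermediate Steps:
$\frac{1}{6014 + 11332} = \frac{1}{17346}$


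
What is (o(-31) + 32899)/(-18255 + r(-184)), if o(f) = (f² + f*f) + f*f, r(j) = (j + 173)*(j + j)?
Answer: -35782/14207 ≈ -2.5186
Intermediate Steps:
r(j) = 2*j*(173 + j) (r(j) = (173 + j)*(2*j) = 2*j*(173 + j))
o(f) = 3*f² (o(f) = (f² + f²) + f² = 2*f² + f² = 3*f²)
(o(-31) + 32899)/(-18255 + r(-184)) = (3*(-31)² + 32899)/(-18255 + 2*(-184)*(173 - 184)) = (3*961 + 32899)/(-18255 + 2*(-184)*(-11)) = (2883 + 32899)/(-18255 + 4048) = 35782/(-14207) = 35782*(-1/14207) = -35782/14207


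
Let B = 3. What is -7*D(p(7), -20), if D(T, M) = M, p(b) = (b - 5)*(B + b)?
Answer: 140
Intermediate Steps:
p(b) = (-5 + b)*(3 + b) (p(b) = (b - 5)*(3 + b) = (-5 + b)*(3 + b))
-7*D(p(7), -20) = -7*(-20) = 140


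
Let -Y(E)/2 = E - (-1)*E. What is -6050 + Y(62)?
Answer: -6298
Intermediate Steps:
Y(E) = -4*E (Y(E) = -2*(E - (-1)*E) = -2*(E + E) = -4*E)
-6050 + Y(62) = -6050 - 4*62 = -6050 - 248 = -6298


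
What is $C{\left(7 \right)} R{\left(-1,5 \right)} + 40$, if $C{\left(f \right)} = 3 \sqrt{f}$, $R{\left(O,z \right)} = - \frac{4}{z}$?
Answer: $40 - \frac{12 \sqrt{7}}{5} \approx 33.65$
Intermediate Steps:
$C{\left(7 \right)} R{\left(-1,5 \right)} + 40 = 3 \sqrt{7} \left(- \frac{4}{5}\right) + 40 = - \frac{12 \sqrt{7}}{5} + 40 = 40 - \frac{12 \sqrt{7}}{5}$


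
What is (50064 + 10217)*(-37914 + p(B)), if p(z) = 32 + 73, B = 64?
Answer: -2279164329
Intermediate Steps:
p(z) = 105
(50064 + 10217)*(-37914 + p(B)) = (50064 + 10217)*(-37914 + 105) = 60281*(-37809) = -2279164329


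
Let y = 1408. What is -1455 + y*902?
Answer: 1268561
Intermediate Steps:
-1455 + y*902 = -1455 + 1408*902 = -1455 + 1270016 = 1268561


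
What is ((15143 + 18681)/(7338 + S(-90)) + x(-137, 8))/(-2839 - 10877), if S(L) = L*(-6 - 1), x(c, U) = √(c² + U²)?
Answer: -1057/3415284 - √18833/13716 ≈ -0.010315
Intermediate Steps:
x(c, U) = √(U² + c²)
S(L) = -7*L (S(L) = L*(-7) = -7*L)
((15143 + 18681)/(7338 + S(-90)) + x(-137, 8))/(-2839 - 10877) = ((15143 + 18681)/(7338 - 7*(-90)) + √(8² + (-137)²))/(-2839 - 10877) = (33824/(7338 + 630) + √(64 + 18769))/(-13716) = (33824/7968 + √18833)*(-1/13716) = (33824*(1/7968) + √18833)*(-1/13716) = (1057/249 + √18833)*(-1/13716) = -1057/3415284 - √18833/13716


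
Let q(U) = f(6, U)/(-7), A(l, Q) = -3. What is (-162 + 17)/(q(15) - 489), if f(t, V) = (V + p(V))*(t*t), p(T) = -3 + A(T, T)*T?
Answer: 203/447 ≈ 0.45414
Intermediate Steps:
p(T) = -3 - 3*T
f(t, V) = t²*(-3 - 2*V) (f(t, V) = (V + (-3 - 3*V))*(t*t) = (-3 - 2*V)*t² = t²*(-3 - 2*V))
q(U) = 108/7 + 72*U/7 (q(U) = (6²*(-3 - 2*U))/(-7) = (36*(-3 - 2*U))*(-⅐) = (-108 - 72*U)*(-⅐) = 108/7 + 72*U/7)
(-162 + 17)/(q(15) - 489) = (-162 + 17)/((108/7 + (72/7)*15) - 489) = -145/((108/7 + 1080/7) - 489) = -145/(1188/7 - 489) = -145/(-2235/7) = -145*(-7/2235) = 203/447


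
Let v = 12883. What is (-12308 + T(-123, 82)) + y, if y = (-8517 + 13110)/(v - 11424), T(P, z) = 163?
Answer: -17714962/1459 ≈ -12142.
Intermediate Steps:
y = 4593/1459 (y = (-8517 + 13110)/(12883 - 11424) = 4593/1459 ≈ 3.1480)
(-12308 + T(-123, 82)) + y = (-12308 + 163) + 4593/1459 = -12145 + 4593/1459 = -17714962/1459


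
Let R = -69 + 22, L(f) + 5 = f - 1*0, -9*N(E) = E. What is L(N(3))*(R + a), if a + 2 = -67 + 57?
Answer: 944/3 ≈ 314.67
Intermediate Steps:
N(E) = -E/9
L(f) = -5 + f (L(f) = -5 + (f - 1*0) = -5 + (f + 0) = -5 + f)
a = -12 (a = -2 + (-67 + 57) = -2 - 10 = -12)
R = -47
L(N(3))*(R + a) = (-5 - ⅑*3)*(-47 - 12) = (-5 - ⅓)*(-59) = -16/3*(-59) = 944/3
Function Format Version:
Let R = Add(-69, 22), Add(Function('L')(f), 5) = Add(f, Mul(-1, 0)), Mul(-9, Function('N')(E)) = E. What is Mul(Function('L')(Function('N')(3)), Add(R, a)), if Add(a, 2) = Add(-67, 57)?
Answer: Rational(944, 3) ≈ 314.67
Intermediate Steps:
Function('N')(E) = Mul(Rational(-1, 9), E)
Function('L')(f) = Add(-5, f) (Function('L')(f) = Add(-5, Add(f, Mul(-1, 0))) = Add(-5, Add(f, 0)) = Add(-5, f))
a = -12 (a = Add(-2, Add(-67, 57)) = Add(-2, -10) = -12)
R = -47
Mul(Function('L')(Function('N')(3)), Add(R, a)) = Mul(Add(-5, Mul(Rational(-1, 9), 3)), Add(-47, -12)) = Mul(Add(-5, Rational(-1, 3)), -59) = Mul(Rational(-16, 3), -59) = Rational(944, 3)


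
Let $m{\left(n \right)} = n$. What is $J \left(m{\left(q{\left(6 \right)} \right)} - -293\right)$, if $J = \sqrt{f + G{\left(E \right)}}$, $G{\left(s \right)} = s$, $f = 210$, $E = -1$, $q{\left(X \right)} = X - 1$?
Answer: $298 \sqrt{209} \approx 4308.1$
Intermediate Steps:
$q{\left(X \right)} = -1 + X$ ($q{\left(X \right)} = X - 1 = -1 + X$)
$J = \sqrt{209}$ ($J = \sqrt{210 - 1} = \sqrt{209} \approx 14.457$)
$J \left(m{\left(q{\left(6 \right)} \right)} - -293\right) = \sqrt{209} \left(\left(-1 + 6\right) - -293\right) = \sqrt{209} \left(5 + 293\right) = \sqrt{209} \cdot 298 = 298 \sqrt{209}$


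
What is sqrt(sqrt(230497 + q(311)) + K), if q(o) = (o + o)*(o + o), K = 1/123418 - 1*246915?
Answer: sqrt(-3761009952473042 + 15232002724*sqrt(617381))/123418 ≈ 496.11*I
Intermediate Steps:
K = -30473755469/123418 (K = 1/123418 - 246915 = -30473755469/123418 ≈ -2.4692e+5)
q(o) = 4*o**2 (q(o) = (2*o)*(2*o) = 4*o**2)
sqrt(sqrt(230497 + q(311)) + K) = sqrt(sqrt(230497 + 4*311**2) - 30473755469/123418) = sqrt(sqrt(230497 + 4*96721) - 30473755469/123418) = sqrt(sqrt(230497 + 386884) - 30473755469/123418) = sqrt(sqrt(617381) - 30473755469/123418) = sqrt(-30473755469/123418 + sqrt(617381))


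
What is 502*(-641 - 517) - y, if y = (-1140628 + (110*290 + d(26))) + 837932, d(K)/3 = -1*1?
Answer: -310517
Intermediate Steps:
d(K) = -3 (d(K) = 3*(-1*1) = 3*(-1) = -3)
y = -270799 (y = (-1140628 + (110*290 - 3)) + 837932 = (-1140628 + (31900 - 3)) + 837932 = (-1140628 + 31897) + 837932 = -1108731 + 837932 = -270799)
502*(-641 - 517) - y = 502*(-641 - 517) - 1*(-270799) = 502*(-1158) + 270799 = -581316 + 270799 = -310517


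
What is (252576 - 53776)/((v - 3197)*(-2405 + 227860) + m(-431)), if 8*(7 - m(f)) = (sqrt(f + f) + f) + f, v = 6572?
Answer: 4840609761993600/18527524923740551793 + 795200*I*sqrt(862)/18527524923740551793 ≈ 0.00026127 + 1.2601e-12*I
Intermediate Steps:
m(f) = 7 - f/4 - sqrt(2)*sqrt(f)/8 (m(f) = 7 - ((sqrt(f + f) + f) + f)/8 = 7 - ((sqrt(2*f) + f) + f)/8 = 7 - ((sqrt(2)*sqrt(f) + f) + f)/8 = 7 - ((f + sqrt(2)*sqrt(f)) + f)/8 = 7 - (2*f + sqrt(2)*sqrt(f))/8 = 7 + (-f/4 - sqrt(2)*sqrt(f)/8) = 7 - f/4 - sqrt(2)*sqrt(f)/8)
(252576 - 53776)/((v - 3197)*(-2405 + 227860) + m(-431)) = (252576 - 53776)/((6572 - 3197)*(-2405 + 227860) + (7 - 1/4*(-431) - sqrt(2)*sqrt(-431)/8)) = 198800/(3375*225455 + (7 + 431/4 - sqrt(2)*I*sqrt(431)/8)) = 198800/(760910625 + (7 + 431/4 - I*sqrt(862)/8)) = 198800/(760910625 + (459/4 - I*sqrt(862)/8)) = 198800/(3043642959/4 - I*sqrt(862)/8)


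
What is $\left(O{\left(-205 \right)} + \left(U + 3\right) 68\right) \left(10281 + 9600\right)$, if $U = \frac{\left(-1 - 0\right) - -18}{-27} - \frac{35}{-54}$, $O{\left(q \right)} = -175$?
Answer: $\frac{1804753}{3} \approx 6.0158 \cdot 10^{5}$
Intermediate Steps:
$U = \frac{1}{54}$ ($U = \left(\left(-1 + 0\right) + 18\right) \left(- \frac{1}{27}\right) - - \frac{35}{54} = \left(-1 + 18\right) \left(- \frac{1}{27}\right) + \frac{35}{54} = 17 \left(- \frac{1}{27}\right) + \frac{35}{54} = - \frac{17}{27} + \frac{35}{54} = \frac{1}{54} \approx 0.018519$)
$\left(O{\left(-205 \right)} + \left(U + 3\right) 68\right) \left(10281 + 9600\right) = \left(-175 + \left(\frac{1}{54} + 3\right) 68\right) \left(10281 + 9600\right) = \left(-175 + \frac{163}{54} \cdot 68\right) 19881 = \left(-175 + \frac{5542}{27}\right) 19881 = \frac{817}{27} \cdot 19881 = \frac{1804753}{3}$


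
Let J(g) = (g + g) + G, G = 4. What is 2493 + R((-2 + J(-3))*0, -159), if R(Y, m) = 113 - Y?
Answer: 2606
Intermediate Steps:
J(g) = 4 + 2*g (J(g) = (g + g) + 4 = 2*g + 4 = 4 + 2*g)
2493 + R((-2 + J(-3))*0, -159) = 2493 + (113 - (-2 + (4 + 2*(-3)))*0) = 2493 + (113 - (-2 + (4 - 6))*0) = 2493 + (113 - (-2 - 2)*0) = 2493 + (113 - (-4)*0) = 2493 + (113 - 1*0) = 2493 + (113 + 0) = 2493 + 113 = 2606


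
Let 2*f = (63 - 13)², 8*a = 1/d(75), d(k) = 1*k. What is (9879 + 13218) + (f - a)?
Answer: 14608199/600 ≈ 24347.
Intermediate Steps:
d(k) = k
a = 1/600 (a = (⅛)/75 = (⅛)*(1/75) = 1/600 ≈ 0.0016667)
f = 1250 (f = (63 - 13)²/2 = (½)*50² = (½)*2500 = 1250)
(9879 + 13218) + (f - a) = (9879 + 13218) + (1250 - 1*1/600) = 23097 + (1250 - 1/600) = 23097 + 749999/600 = 14608199/600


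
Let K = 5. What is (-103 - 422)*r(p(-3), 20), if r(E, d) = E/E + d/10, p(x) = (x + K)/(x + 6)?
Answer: -1575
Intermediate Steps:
p(x) = (5 + x)/(6 + x) (p(x) = (x + 5)/(x + 6) = (5 + x)/(6 + x))
r(E, d) = 1 + d/10 (r(E, d) = 1 + d*(⅒) = 1 + d/10)
(-103 - 422)*r(p(-3), 20) = (-103 - 422)*(1 + (⅒)*20) = -525*(1 + 2) = -525*3 = -1575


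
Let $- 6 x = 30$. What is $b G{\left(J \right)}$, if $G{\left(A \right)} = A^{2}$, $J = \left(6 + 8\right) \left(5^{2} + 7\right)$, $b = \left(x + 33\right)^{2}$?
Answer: $157351936$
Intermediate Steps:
$x = -5$ ($x = \left(- \frac{1}{6}\right) 30 = -5$)
$b = 784$ ($b = \left(-5 + 33\right)^{2} = 28^{2} = 784$)
$J = 448$ ($J = 14 \left(25 + 7\right) = 14 \cdot 32 = 448$)
$b G{\left(J \right)} = 784 \cdot 448^{2} = 784 \cdot 200704 = 157351936$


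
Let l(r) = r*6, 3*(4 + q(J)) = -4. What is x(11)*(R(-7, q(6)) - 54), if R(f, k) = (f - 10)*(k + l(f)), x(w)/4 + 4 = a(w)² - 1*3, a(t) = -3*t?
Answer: 9746656/3 ≈ 3.2489e+6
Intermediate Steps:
q(J) = -16/3 (q(J) = -4 + (⅓)*(-4) = -4 - 4/3 = -16/3)
l(r) = 6*r
x(w) = -28 + 36*w² (x(w) = -16 + 4*((-3*w)² - 1*3) = -16 + 4*(9*w² - 3) = -16 + 4*(-3 + 9*w²) = -16 + (-12 + 36*w²) = -28 + 36*w²)
R(f, k) = (-10 + f)*(k + 6*f) (R(f, k) = (f - 10)*(k + 6*f) = (-10 + f)*(k + 6*f))
x(11)*(R(-7, q(6)) - 54) = (-28 + 36*11²)*((-60*(-7) - 10*(-16/3) + 6*(-7)² - 7*(-16/3)) - 54) = (-28 + 36*121)*((420 + 160/3 + 6*49 + 112/3) - 54) = (-28 + 4356)*((420 + 160/3 + 294 + 112/3) - 54) = 4328*(2414/3 - 54) = 4328*(2252/3) = 9746656/3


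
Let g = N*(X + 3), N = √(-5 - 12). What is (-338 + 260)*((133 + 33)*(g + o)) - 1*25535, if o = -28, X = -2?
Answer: 337009 - 12948*I*√17 ≈ 3.3701e+5 - 53386.0*I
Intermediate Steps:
N = I*√17 (N = √(-17) = I*√17 ≈ 4.1231*I)
g = I*√17 (g = (I*√17)*(-2 + 3) = (I*√17)*1 = I*√17 ≈ 4.1231*I)
(-338 + 260)*((133 + 33)*(g + o)) - 1*25535 = (-338 + 260)*((133 + 33)*(I*√17 - 28)) - 1*25535 = -12948*(-28 + I*√17) - 25535 = -78*(-4648 + 166*I*√17) - 25535 = (362544 - 12948*I*√17) - 25535 = 337009 - 12948*I*√17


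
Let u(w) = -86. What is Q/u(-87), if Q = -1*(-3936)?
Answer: -1968/43 ≈ -45.767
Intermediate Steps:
Q = 3936
Q/u(-87) = 3936/(-86) = 3936*(-1/86) = -1968/43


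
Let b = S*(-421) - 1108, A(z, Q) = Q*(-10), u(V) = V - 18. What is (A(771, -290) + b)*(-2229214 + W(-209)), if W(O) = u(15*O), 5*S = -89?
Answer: -103646567443/5 ≈ -2.0729e+10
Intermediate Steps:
S = -89/5 (S = (1/5)*(-89) = -89/5 ≈ -17.800)
u(V) = -18 + V
W(O) = -18 + 15*O
A(z, Q) = -10*Q
b = 31929/5 (b = -89/5*(-421) - 1108 = 37469/5 - 1108 = 31929/5 ≈ 6385.8)
(A(771, -290) + b)*(-2229214 + W(-209)) = (-10*(-290) + 31929/5)*(-2229214 + (-18 + 15*(-209))) = (2900 + 31929/5)*(-2229214 + (-18 - 3135)) = 46429*(-2229214 - 3153)/5 = (46429/5)*(-2232367) = -103646567443/5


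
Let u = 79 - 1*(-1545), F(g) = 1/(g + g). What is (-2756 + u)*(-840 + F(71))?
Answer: 67511914/71 ≈ 9.5087e+5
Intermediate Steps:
F(g) = 1/(2*g)
u = 1624 (u = 79 + 1545 = 1624)
(-2756 + u)*(-840 + F(71)) = (-2756 + 1624)*(-840 + (½)/71) = -1132*(-840 + (½)*(1/71)) = -1132*(-840 + 1/142) = -1132*(-119279/142) = 67511914/71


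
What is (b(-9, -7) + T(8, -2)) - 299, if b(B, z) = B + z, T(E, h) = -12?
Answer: -327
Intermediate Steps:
(b(-9, -7) + T(8, -2)) - 299 = ((-9 - 7) - 12) - 299 = (-16 - 12) - 299 = -28 - 299 = -327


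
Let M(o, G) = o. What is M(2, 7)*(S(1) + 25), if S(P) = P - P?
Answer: 50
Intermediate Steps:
S(P) = 0
M(2, 7)*(S(1) + 25) = 2*(0 + 25) = 2*25 = 50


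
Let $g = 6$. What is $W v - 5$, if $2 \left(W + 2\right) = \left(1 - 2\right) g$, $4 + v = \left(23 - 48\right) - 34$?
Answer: $310$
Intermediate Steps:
$v = -63$ ($v = -4 + \left(\left(23 - 48\right) - 34\right) = -4 - 59 = -63$)
$W = -5$ ($W = -2 + \frac{\left(1 - 2\right) 6}{2} = -2 + \frac{\left(-1\right) 6}{2} = -2 + \frac{1}{2} \left(-6\right) = -2 - 3 = -5$)
$W v - 5 = \left(-5\right) \left(-63\right) - 5 = 315 - 5 = 310$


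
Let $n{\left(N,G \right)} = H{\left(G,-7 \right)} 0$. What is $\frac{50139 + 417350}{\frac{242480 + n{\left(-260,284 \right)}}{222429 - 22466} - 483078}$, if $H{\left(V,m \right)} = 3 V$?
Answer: $- \frac{93480502907}{96597483634} \approx -0.96773$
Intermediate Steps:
$n{\left(N,G \right)} = 0$ ($n{\left(N,G \right)} = 3 G 0 = 0$)
$\frac{50139 + 417350}{\frac{242480 + n{\left(-260,284 \right)}}{222429 - 22466} - 483078} = \frac{50139 + 417350}{\frac{242480 + 0}{222429 - 22466} - 483078} = \frac{467489}{\frac{242480}{199963} - 483078} = \frac{467489}{- \frac{96597483634}{199963}} = 467489 \left(- \frac{199963}{96597483634}\right) = - \frac{93480502907}{96597483634}$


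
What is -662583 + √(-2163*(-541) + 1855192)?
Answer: -662583 + 5*√121015 ≈ -6.6084e+5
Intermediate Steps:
-662583 + √(-2163*(-541) + 1855192) = -662583 + √(1170183 + 1855192) = -662583 + √3025375 = -662583 + 5*√121015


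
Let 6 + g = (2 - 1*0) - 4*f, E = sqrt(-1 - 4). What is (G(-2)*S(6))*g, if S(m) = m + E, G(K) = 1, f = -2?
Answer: 24 + 4*I*sqrt(5) ≈ 24.0 + 8.9443*I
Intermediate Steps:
E = I*sqrt(5) (E = sqrt(-5) = I*sqrt(5) ≈ 2.2361*I)
S(m) = m + I*sqrt(5)
g = 4 (g = -6 + ((2 - 1*0) - 4*(-2)) = -6 + ((2 + 0) + 8) = -6 + (2 + 8) = -6 + 10 = 4)
(G(-2)*S(6))*g = (1*(6 + I*sqrt(5)))*4 = (6 + I*sqrt(5))*4 = 24 + 4*I*sqrt(5)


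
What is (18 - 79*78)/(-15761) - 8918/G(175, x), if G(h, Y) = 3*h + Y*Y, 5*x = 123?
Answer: -1670161187/222655647 ≈ -7.5011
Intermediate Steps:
x = 123/5 (x = (1/5)*123 = 123/5 ≈ 24.600)
G(h, Y) = Y**2 + 3*h (G(h, Y) = 3*h + Y**2 = Y**2 + 3*h)
(18 - 79*78)/(-15761) - 8918/G(175, x) = (18 - 79*78)/(-15761) - 8918/((123/5)**2 + 3*175) = (18 - 6162)*(-1/15761) - 8918/(15129/25 + 525) = -6144*(-1/15761) - 8918/28254/25 = 6144/15761 - 8918*25/28254 = 6144/15761 - 111475/14127 = -1670161187/222655647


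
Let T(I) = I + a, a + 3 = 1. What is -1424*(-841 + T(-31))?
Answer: 1244576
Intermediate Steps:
a = -2 (a = -3 + 1 = -2)
T(I) = -2 + I (T(I) = I - 2 = -2 + I)
-1424*(-841 + T(-31)) = -1424*(-841 + (-2 - 31)) = -1424*(-841 - 33) = -1424*(-874) = 1244576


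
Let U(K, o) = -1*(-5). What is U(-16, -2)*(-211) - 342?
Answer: -1397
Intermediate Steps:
U(K, o) = 5
U(-16, -2)*(-211) - 342 = 5*(-211) - 342 = -1055 - 342 = -1397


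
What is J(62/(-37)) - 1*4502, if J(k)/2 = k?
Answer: -166698/37 ≈ -4505.4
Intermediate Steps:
J(k) = 2*k
J(62/(-37)) - 1*4502 = 2*(62/(-37)) - 1*4502 = 2*(62*(-1/37)) - 4502 = 2*(-62/37) - 4502 = -124/37 - 4502 = -166698/37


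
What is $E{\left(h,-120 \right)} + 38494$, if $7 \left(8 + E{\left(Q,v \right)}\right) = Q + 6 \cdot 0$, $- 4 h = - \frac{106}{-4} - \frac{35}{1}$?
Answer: $\frac{2155233}{56} \approx 38486.0$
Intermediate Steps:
$h = \frac{17}{8}$ ($h = - \frac{- \frac{106}{-4} - \frac{35}{1}}{4} = - \frac{\left(-106\right) \left(- \frac{1}{4}\right) - 35}{4} = - \frac{\frac{53}{2} - 35}{4} = \left(- \frac{1}{4}\right) \left(- \frac{17}{2}\right) = \frac{17}{8} \approx 2.125$)
$E{\left(Q,v \right)} = -8 + \frac{Q}{7}$ ($E{\left(Q,v \right)} = -8 + \frac{Q + 6 \cdot 0}{7} = -8 + \frac{Q + 0}{7} = -8 + \frac{Q}{7}$)
$E{\left(h,-120 \right)} + 38494 = \left(-8 + \frac{1}{7} \cdot \frac{17}{8}\right) + 38494 = \left(-8 + \frac{17}{56}\right) + 38494 = - \frac{431}{56} + 38494 = \frac{2155233}{56}$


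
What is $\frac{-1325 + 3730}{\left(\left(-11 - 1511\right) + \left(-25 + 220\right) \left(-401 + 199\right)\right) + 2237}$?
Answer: $- \frac{37}{595} \approx -0.062185$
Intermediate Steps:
$\frac{-1325 + 3730}{\left(\left(-11 - 1511\right) + \left(-25 + 220\right) \left(-401 + 199\right)\right) + 2237} = \frac{2405}{\left(-1522 + 195 \left(-202\right)\right) + 2237} = \frac{2405}{\left(-1522 - 39390\right) + 2237} = \frac{2405}{-40912 + 2237} = \frac{2405}{-38675} = 2405 \left(- \frac{1}{38675}\right) = - \frac{37}{595}$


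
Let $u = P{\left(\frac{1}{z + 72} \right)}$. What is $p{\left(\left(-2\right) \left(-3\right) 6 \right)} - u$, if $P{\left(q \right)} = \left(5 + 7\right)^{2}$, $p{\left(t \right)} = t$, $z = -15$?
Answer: $-108$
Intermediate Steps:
$P{\left(q \right)} = 144$ ($P{\left(q \right)} = 12^{2} = 144$)
$u = 144$
$p{\left(\left(-2\right) \left(-3\right) 6 \right)} - u = \left(-2\right) \left(-3\right) 6 - 144 = 6 \cdot 6 - 144 = 36 - 144 = -108$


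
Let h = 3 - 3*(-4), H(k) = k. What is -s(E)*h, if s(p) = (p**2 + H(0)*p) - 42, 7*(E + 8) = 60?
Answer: 30630/49 ≈ 625.10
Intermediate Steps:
E = 4/7 (E = -8 + (1/7)*60 = -8 + 60/7 = 4/7 ≈ 0.57143)
s(p) = -42 + p**2 (s(p) = (p**2 + 0*p) - 42 = (p**2 + 0) - 42 = p**2 - 42 = -42 + p**2)
h = 15 (h = 3 + 12 = 15)
-s(E)*h = -(-42 + (4/7)**2)*15 = -(-42 + 16/49)*15 = -(-2042)*15/49 = -1*(-30630/49) = 30630/49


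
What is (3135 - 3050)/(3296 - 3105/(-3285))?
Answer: 6205/240677 ≈ 0.025781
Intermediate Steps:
(3135 - 3050)/(3296 - 3105/(-3285)) = 85/(3296 - 3105*(-1/3285)) = 85/(3296 + 69/73) = 85/(240677/73) = 85*(73/240677) = 6205/240677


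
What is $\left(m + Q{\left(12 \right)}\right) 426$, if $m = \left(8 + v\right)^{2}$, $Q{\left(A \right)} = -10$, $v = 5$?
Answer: $67734$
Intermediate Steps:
$m = 169$ ($m = \left(8 + 5\right)^{2} = 13^{2} = 169$)
$\left(m + Q{\left(12 \right)}\right) 426 = \left(169 - 10\right) 426 = 159 \cdot 426 = 67734$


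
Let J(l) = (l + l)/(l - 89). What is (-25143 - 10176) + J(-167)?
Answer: -4520665/128 ≈ -35318.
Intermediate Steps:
J(l) = 2*l/(-89 + l) (J(l) = (2*l)/(-89 + l) = 2*l/(-89 + l))
(-25143 - 10176) + J(-167) = (-25143 - 10176) + 2*(-167)/(-89 - 167) = -35319 + 2*(-167)/(-256) = -35319 + 2*(-167)*(-1/256) = -35319 + 167/128 = -4520665/128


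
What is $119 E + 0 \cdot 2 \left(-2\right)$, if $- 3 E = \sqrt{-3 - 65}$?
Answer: $- \frac{238 i \sqrt{17}}{3} \approx - 327.1 i$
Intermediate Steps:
$E = - \frac{2 i \sqrt{17}}{3}$ ($E = - \frac{\sqrt{-3 - 65}}{3} = - \frac{\sqrt{-68}}{3} = - \frac{2 i \sqrt{17}}{3} \approx - 2.7487 i$)
$119 E + 0 \cdot 2 \left(-2\right) = 119 \left(- \frac{2 i \sqrt{17}}{3}\right) + 0 \cdot 2 \left(-2\right) = - \frac{238 i \sqrt{17}}{3} + 0 \left(-2\right) = - \frac{238 i \sqrt{17}}{3} + 0 = - \frac{238 i \sqrt{17}}{3}$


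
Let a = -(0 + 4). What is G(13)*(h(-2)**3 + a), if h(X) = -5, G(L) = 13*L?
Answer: -21801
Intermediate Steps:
a = -4 (a = -1*4 = -4)
G(13)*(h(-2)**3 + a) = (13*13)*((-5)**3 - 4) = 169*(-125 - 4) = 169*(-129) = -21801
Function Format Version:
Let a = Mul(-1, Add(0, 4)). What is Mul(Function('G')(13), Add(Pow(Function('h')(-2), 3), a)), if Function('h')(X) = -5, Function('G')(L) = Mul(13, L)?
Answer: -21801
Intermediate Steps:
a = -4 (a = Mul(-1, 4) = -4)
Mul(Function('G')(13), Add(Pow(Function('h')(-2), 3), a)) = Mul(Mul(13, 13), Add(Pow(-5, 3), -4)) = Mul(169, Add(-125, -4)) = Mul(169, -129) = -21801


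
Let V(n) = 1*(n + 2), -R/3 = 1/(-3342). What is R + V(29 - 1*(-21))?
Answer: 57929/1114 ≈ 52.001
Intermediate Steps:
R = 1/1114 (R = -3/(-3342) = -3*(-1/3342) = 1/1114 ≈ 0.00089767)
V(n) = 2 + n (V(n) = 1*(2 + n) = 2 + n)
R + V(29 - 1*(-21)) = 1/1114 + (2 + (29 - 1*(-21))) = 1/1114 + (2 + (29 + 21)) = 1/1114 + (2 + 50) = 1/1114 + 52 = 57929/1114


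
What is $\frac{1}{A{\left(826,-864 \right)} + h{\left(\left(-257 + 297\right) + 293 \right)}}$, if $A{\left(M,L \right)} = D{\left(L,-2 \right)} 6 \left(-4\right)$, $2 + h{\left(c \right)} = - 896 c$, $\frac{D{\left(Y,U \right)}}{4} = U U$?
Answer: $- \frac{1}{298754} \approx -3.3472 \cdot 10^{-6}$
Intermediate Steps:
$D{\left(Y,U \right)} = 4 U^{2}$ ($D{\left(Y,U \right)} = 4 U U = 4 U^{2}$)
$h{\left(c \right)} = -2 - 896 c$
$A{\left(M,L \right)} = -384$ ($A{\left(M,L \right)} = 4 \left(-2\right)^{2} \cdot 6 \left(-4\right) = 4 \cdot 4 \cdot 6 \left(-4\right) = 16 \cdot 6 \left(-4\right) = 96 \left(-4\right) = -384$)
$\frac{1}{A{\left(826,-864 \right)} + h{\left(\left(-257 + 297\right) + 293 \right)}} = \frac{1}{-384 - \left(2 + 896 \left(\left(-257 + 297\right) + 293\right)\right)} = \frac{1}{-384 - \left(2 + 896 \left(40 + 293\right)\right)} = \frac{1}{-384 - 298370} = \frac{1}{-298754} = - \frac{1}{298754}$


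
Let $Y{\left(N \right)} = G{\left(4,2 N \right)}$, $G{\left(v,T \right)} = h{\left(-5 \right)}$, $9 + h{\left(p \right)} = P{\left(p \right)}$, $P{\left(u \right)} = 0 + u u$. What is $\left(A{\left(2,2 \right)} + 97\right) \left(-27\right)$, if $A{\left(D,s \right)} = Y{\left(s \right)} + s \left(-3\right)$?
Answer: $-2889$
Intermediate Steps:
$P{\left(u \right)} = u^{2}$ ($P{\left(u \right)} = 0 + u^{2} = u^{2}$)
$h{\left(p \right)} = -9 + p^{2}$
$G{\left(v,T \right)} = 16$ ($G{\left(v,T \right)} = -9 + \left(-5\right)^{2} = -9 + 25 = 16$)
$Y{\left(N \right)} = 16$
$A{\left(D,s \right)} = 16 - 3 s$ ($A{\left(D,s \right)} = 16 + s \left(-3\right) = 16 - 3 s$)
$\left(A{\left(2,2 \right)} + 97\right) \left(-27\right) = \left(\left(16 - 6\right) + 97\right) \left(-27\right) = \left(10 + 97\right) \left(-27\right) = 107 \left(-27\right) = -2889$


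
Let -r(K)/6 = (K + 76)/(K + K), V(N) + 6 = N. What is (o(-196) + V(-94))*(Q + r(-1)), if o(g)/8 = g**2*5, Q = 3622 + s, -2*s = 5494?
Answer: 1690194000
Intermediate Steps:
s = -2747 (s = -1/2*5494 = -2747)
V(N) = -6 + N
Q = 875 (Q = 3622 - 2747 = 875)
r(K) = -3*(76 + K)/K (r(K) = -6*(K + 76)/(K + K) = -6*(76 + K)/(2*K) = -6*(76 + K)*1/(2*K) = -3*(76 + K)/K)
o(g) = 40*g**2 (o(g) = 8*(g**2*5) = 8*(5*g**2) = 40*g**2)
(o(-196) + V(-94))*(Q + r(-1)) = (40*(-196)**2 + (-6 - 94))*(875 + (-3 - 228/(-1))) = (40*38416 - 100)*(875 + (-3 - 228*(-1))) = (1536640 - 100)*(875 + (-3 + 228)) = 1536540*(875 + 225) = 1536540*1100 = 1690194000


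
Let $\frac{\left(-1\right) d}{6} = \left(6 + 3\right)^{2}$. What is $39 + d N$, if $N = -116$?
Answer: $56415$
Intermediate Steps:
$d = -486$ ($d = - 6 \left(6 + 3\right)^{2} = - 6 \cdot 9^{2} = \left(-6\right) 81 = -486$)
$39 + d N = 39 - -56376 = 39 + 56376 = 56415$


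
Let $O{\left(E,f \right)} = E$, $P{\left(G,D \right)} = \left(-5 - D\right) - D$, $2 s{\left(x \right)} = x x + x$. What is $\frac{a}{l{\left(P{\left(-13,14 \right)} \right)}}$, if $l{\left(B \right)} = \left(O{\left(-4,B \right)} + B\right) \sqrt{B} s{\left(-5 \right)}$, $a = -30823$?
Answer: $- \frac{30823 i \sqrt{33}}{12210} \approx - 14.502 i$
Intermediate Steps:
$s{\left(x \right)} = \frac{x}{2} + \frac{x^{2}}{2}$ ($s{\left(x \right)} = \frac{x x + x}{2} = \frac{x^{2} + x}{2} = \frac{x + x^{2}}{2} = \frac{x}{2} + \frac{x^{2}}{2}$)
$P{\left(G,D \right)} = -5 - 2 D$
$l{\left(B \right)} = 10 \sqrt{B} \left(-4 + B\right)$ ($l{\left(B \right)} = \left(-4 + B\right) \sqrt{B} \frac{1}{2} \left(-5\right) \left(1 - 5\right) = \sqrt{B} \left(-4 + B\right) \frac{1}{2} \left(-5\right) \left(-4\right) = \sqrt{B} \left(-4 + B\right) 10 = 10 \sqrt{B} \left(-4 + B\right)$)
$\frac{a}{l{\left(P{\left(-13,14 \right)} \right)}} = - \frac{30823}{10 \sqrt{-5 - 28} \left(-4 - 33\right)} = - \frac{30823}{10 \sqrt{-33} \left(-4 - 33\right)} = - \frac{30823}{10 i \sqrt{33} \left(-37\right)} = - \frac{30823}{\left(-370\right) i \sqrt{33}} = - 30823 \frac{i \sqrt{33}}{12210} = - \frac{30823 i \sqrt{33}}{12210}$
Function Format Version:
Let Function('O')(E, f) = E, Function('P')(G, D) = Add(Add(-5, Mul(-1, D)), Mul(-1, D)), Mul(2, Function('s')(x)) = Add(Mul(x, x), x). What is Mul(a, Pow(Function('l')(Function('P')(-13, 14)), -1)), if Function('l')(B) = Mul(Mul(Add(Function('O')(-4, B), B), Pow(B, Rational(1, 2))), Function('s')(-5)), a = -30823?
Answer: Mul(Rational(-30823, 12210), I, Pow(33, Rational(1, 2))) ≈ Mul(-14.502, I)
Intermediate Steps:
Function('s')(x) = Add(Mul(Rational(1, 2), x), Mul(Rational(1, 2), Pow(x, 2))) (Function('s')(x) = Mul(Rational(1, 2), Add(Mul(x, x), x)) = Mul(Rational(1, 2), Add(Pow(x, 2), x)) = Mul(Rational(1, 2), Add(x, Pow(x, 2))) = Add(Mul(Rational(1, 2), x), Mul(Rational(1, 2), Pow(x, 2))))
Function('P')(G, D) = Add(-5, Mul(-2, D))
Function('l')(B) = Mul(10, Pow(B, Rational(1, 2)), Add(-4, B)) (Function('l')(B) = Mul(Mul(Add(-4, B), Pow(B, Rational(1, 2))), Mul(Rational(1, 2), -5, Add(1, -5))) = Mul(Mul(Pow(B, Rational(1, 2)), Add(-4, B)), Mul(Rational(1, 2), -5, -4)) = Mul(Mul(Pow(B, Rational(1, 2)), Add(-4, B)), 10) = Mul(10, Pow(B, Rational(1, 2)), Add(-4, B)))
Mul(a, Pow(Function('l')(Function('P')(-13, 14)), -1)) = Mul(-30823, Pow(Mul(10, Pow(Add(-5, Mul(-2, 14)), Rational(1, 2)), Add(-4, Add(-5, Mul(-2, 14)))), -1)) = Mul(-30823, Pow(Mul(10, Pow(Add(-5, -28), Rational(1, 2)), Add(-4, Add(-5, -28))), -1)) = Mul(-30823, Pow(Mul(10, Pow(-33, Rational(1, 2)), Add(-4, -33)), -1)) = Mul(-30823, Pow(Mul(10, Mul(I, Pow(33, Rational(1, 2))), -37), -1)) = Mul(-30823, Pow(Mul(-370, I, Pow(33, Rational(1, 2))), -1)) = Mul(-30823, Mul(Rational(1, 12210), I, Pow(33, Rational(1, 2)))) = Mul(Rational(-30823, 12210), I, Pow(33, Rational(1, 2)))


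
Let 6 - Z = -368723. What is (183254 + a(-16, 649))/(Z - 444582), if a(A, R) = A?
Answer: -183238/75853 ≈ -2.4157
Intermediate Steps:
Z = 368729 (Z = 6 - 1*(-368723) = 6 + 368723 = 368729)
(183254 + a(-16, 649))/(Z - 444582) = (183254 - 16)/(368729 - 444582) = 183238/(-75853) = 183238*(-1/75853) = -183238/75853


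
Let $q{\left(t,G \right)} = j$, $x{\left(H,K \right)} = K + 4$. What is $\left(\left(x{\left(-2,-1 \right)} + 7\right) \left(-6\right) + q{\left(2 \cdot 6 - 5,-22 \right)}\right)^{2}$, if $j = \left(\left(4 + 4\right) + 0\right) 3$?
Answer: $1296$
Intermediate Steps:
$x{\left(H,K \right)} = 4 + K$
$j = 24$ ($j = \left(8 + 0\right) 3 = 8 \cdot 3 = 24$)
$q{\left(t,G \right)} = 24$
$\left(\left(x{\left(-2,-1 \right)} + 7\right) \left(-6\right) + q{\left(2 \cdot 6 - 5,-22 \right)}\right)^{2} = \left(\left(\left(4 - 1\right) + 7\right) \left(-6\right) + 24\right)^{2} = \left(\left(3 + 7\right) \left(-6\right) + 24\right)^{2} = \left(10 \left(-6\right) + 24\right)^{2} = \left(-60 + 24\right)^{2} = \left(-36\right)^{2} = 1296$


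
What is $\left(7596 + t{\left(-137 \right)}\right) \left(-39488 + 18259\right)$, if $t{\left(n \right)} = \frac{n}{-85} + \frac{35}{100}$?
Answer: $- \frac{54841024303}{340} \approx -1.613 \cdot 10^{8}$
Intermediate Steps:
$t{\left(n \right)} = \frac{7}{20} - \frac{n}{85}$ ($t{\left(n \right)} = n \left(- \frac{1}{85}\right) + 35 \cdot \frac{1}{100} = - \frac{n}{85} + \frac{7}{20} = \frac{7}{20} - \frac{n}{85}$)
$\left(7596 + t{\left(-137 \right)}\right) \left(-39488 + 18259\right) = \left(7596 + \left(\frac{7}{20} - - \frac{137}{85}\right)\right) \left(-39488 + 18259\right) = \left(7596 + \left(\frac{7}{20} + \frac{137}{85}\right)\right) \left(-21229\right) = \left(7596 + \frac{667}{340}\right) \left(-21229\right) = \frac{2583307}{340} \left(-21229\right) = - \frac{54841024303}{340}$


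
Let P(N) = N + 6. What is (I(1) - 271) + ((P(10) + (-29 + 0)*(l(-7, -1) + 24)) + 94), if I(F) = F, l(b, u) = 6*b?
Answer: 362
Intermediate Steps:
P(N) = 6 + N
(I(1) - 271) + ((P(10) + (-29 + 0)*(l(-7, -1) + 24)) + 94) = (1 - 271) + (((6 + 10) + (-29 + 0)*(6*(-7) + 24)) + 94) = -270 + ((16 - 29*(-42 + 24)) + 94) = -270 + ((16 - 29*(-18)) + 94) = -270 + ((16 + 522) + 94) = -270 + (538 + 94) = -270 + 632 = 362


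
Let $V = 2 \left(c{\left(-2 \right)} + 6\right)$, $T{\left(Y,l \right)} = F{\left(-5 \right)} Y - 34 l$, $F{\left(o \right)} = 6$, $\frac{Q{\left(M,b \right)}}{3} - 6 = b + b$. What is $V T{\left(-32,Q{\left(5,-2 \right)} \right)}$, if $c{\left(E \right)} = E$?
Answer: $-3168$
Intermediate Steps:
$Q{\left(M,b \right)} = 18 + 6 b$ ($Q{\left(M,b \right)} = 18 + 3 \left(b + b\right) = 18 + 3 \cdot 2 b = 18 + 6 b$)
$T{\left(Y,l \right)} = - 34 l + 6 Y$ ($T{\left(Y,l \right)} = 6 Y - 34 l = - 34 l + 6 Y$)
$V = 8$ ($V = 2 \left(-2 + 6\right) = 2 \cdot 4 = 8$)
$V T{\left(-32,Q{\left(5,-2 \right)} \right)} = 8 \left(- 34 \left(18 + 6 \left(-2\right)\right) + 6 \left(-32\right)\right) = 8 \left(- 34 \left(18 - 12\right) - 192\right) = 8 \left(\left(-34\right) 6 - 192\right) = 8 \left(-204 - 192\right) = 8 \left(-396\right) = -3168$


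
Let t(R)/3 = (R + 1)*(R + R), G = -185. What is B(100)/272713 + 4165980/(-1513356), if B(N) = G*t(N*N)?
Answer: -9880054714685/24271457 ≈ -4.0707e+5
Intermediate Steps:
t(R) = 6*R*(1 + R) (t(R) = 3*((R + 1)*(R + R)) = 3*((1 + R)*(2*R)) = 3*(2*R*(1 + R)) = 6*R*(1 + R))
B(N) = -1110*N²*(1 + N²) (B(N) = -1110*N*N*(1 + N*N) = -1110*N²*(1 + N²))
B(100)/272713 + 4165980/(-1513356) = (1110*100²*(-1 - 1*100²))/272713 + 4165980/(-1513356) = (1110*10000*(-1 - 1*10000))*(1/272713) + 4165980*(-1/1513356) = (1110*10000*(-1 - 10000))*(1/272713) - 245/89 = (1110*10000*(-10001))*(1/272713) - 245/89 = -111011100000*1/272713 - 245/89 = -111011100000/272713 - 245/89 = -9880054714685/24271457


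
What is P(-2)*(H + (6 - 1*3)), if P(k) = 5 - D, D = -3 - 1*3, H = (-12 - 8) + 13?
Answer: -44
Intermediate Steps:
H = -7 (H = -20 + 13 = -7)
D = -6 (D = -3 - 3 = -6)
P(k) = 11 (P(k) = 5 - 1*(-6) = 5 + 6 = 11)
P(-2)*(H + (6 - 1*3)) = 11*(-7 + (6 - 1*3)) = 11*(-7 + (6 - 3)) = 11*(-7 + 3) = 11*(-4) = -44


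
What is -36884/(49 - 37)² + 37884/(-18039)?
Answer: -7985783/30924 ≈ -258.24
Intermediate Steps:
-36884/(49 - 37)² + 37884/(-18039) = -36884/(12²) + 37884*(-1/18039) = -36884/144 - 1804/859 = -36884*1/144 - 1804/859 = -9221/36 - 1804/859 = -7985783/30924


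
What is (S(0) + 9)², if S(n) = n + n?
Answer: 81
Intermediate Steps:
S(n) = 2*n
(S(0) + 9)² = (2*0 + 9)² = (0 + 9)² = 9² = 81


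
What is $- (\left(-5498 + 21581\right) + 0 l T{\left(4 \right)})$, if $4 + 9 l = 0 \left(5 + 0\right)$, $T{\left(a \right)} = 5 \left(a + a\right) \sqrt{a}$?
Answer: $-16083$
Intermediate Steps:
$T{\left(a \right)} = 10 a^{\frac{3}{2}}$ ($T{\left(a \right)} = 5 \cdot 2 a \sqrt{a} = 10 a \sqrt{a} = 10 a^{\frac{3}{2}}$)
$l = - \frac{4}{9}$ ($l = - \frac{4}{9} + \frac{0 \left(5 + 0\right)}{9} = - \frac{4}{9} + \frac{0 \cdot 5}{9} = - \frac{4}{9} + \frac{1}{9} \cdot 0 = - \frac{4}{9} + 0 = - \frac{4}{9} \approx -0.44444$)
$- (\left(-5498 + 21581\right) + 0 l T{\left(4 \right)}) = - (\left(-5498 + 21581\right) + 0 \left(- \frac{4}{9}\right) 10 \cdot 4^{\frac{3}{2}}) = - (16083 + 0 \cdot 10 \cdot 8) = - (16083 + 0 \cdot 80) = - (16083 + 0) = \left(-1\right) 16083 = -16083$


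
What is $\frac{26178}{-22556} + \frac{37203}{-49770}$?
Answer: $- \frac{89251247}{46775505} \approx -1.9081$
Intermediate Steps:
$\frac{26178}{-22556} + \frac{37203}{-49770} = 26178 \left(- \frac{1}{22556}\right) + 37203 \left(- \frac{1}{49770}\right) = - \frac{13089}{11278} - \frac{12401}{16590} = - \frac{89251247}{46775505}$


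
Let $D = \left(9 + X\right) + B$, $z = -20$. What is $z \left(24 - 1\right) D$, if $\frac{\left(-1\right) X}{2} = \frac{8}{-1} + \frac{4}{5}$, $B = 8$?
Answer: $-14444$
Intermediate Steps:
$X = \frac{72}{5}$ ($X = - 2 \left(\frac{8}{-1} + \frac{4}{5}\right) = - 2 \left(8 \left(-1\right) + 4 \cdot \frac{1}{5}\right) = - 2 \left(-8 + \frac{4}{5}\right) = \left(-2\right) \left(- \frac{36}{5}\right) = \frac{72}{5} \approx 14.4$)
$D = \frac{157}{5}$ ($D = \left(9 + \frac{72}{5}\right) + 8 = \frac{117}{5} + 8 = \frac{157}{5} \approx 31.4$)
$z \left(24 - 1\right) D = - 20 \left(24 - 1\right) \frac{157}{5} = \left(-20\right) 23 \cdot \frac{157}{5} = \left(-460\right) \frac{157}{5} = -14444$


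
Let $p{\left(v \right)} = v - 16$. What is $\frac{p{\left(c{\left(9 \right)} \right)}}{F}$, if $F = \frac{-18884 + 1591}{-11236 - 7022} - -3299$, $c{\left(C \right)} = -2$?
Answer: $- \frac{328644}{60250435} \approx -0.0054546$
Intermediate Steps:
$F = \frac{60250435}{18258}$ ($F = - \frac{17293}{-18258} + 3299 = \left(-17293\right) \left(- \frac{1}{18258}\right) + 3299 = \frac{17293}{18258} + 3299 = \frac{60250435}{18258} \approx 3299.9$)
$p{\left(v \right)} = -16 + v$ ($p{\left(v \right)} = v - 16 = -16 + v$)
$\frac{p{\left(c{\left(9 \right)} \right)}}{F} = \frac{-16 - 2}{\frac{60250435}{18258}} = \left(-18\right) \frac{18258}{60250435} = - \frac{328644}{60250435}$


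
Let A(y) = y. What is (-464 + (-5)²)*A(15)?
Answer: -6585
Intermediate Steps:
(-464 + (-5)²)*A(15) = (-464 + (-5)²)*15 = (-464 + 25)*15 = -439*15 = -6585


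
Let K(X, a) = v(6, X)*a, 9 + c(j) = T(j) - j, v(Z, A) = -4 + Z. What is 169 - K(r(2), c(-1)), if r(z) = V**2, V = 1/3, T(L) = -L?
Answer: 183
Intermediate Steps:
V = 1/3 ≈ 0.33333
c(j) = -9 - 2*j (c(j) = -9 + (-j - j) = -9 - 2*j)
r(z) = 1/9 (r(z) = (1/3)**2 = 1/9)
K(X, a) = 2*a (K(X, a) = (-4 + 6)*a = 2*a)
169 - K(r(2), c(-1)) = 169 - 2*(-9 - 2*(-1)) = 169 - 2*(-9 + 2) = 169 - 2*(-7) = 169 - 1*(-14) = 169 + 14 = 183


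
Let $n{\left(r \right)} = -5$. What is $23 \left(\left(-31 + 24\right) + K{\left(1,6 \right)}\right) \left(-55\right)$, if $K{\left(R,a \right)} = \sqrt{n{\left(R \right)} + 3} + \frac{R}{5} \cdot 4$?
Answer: $7843 - 1265 i \sqrt{2} \approx 7843.0 - 1789.0 i$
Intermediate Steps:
$K{\left(R,a \right)} = \frac{4 R}{5} + i \sqrt{2}$ ($K{\left(R,a \right)} = \sqrt{-5 + 3} + \frac{R}{5} \cdot 4 = \sqrt{-2} + R \frac{1}{5} \cdot 4 = i \sqrt{2} + \frac{R}{5} \cdot 4 = i \sqrt{2} + \frac{4 R}{5} = \frac{4 R}{5} + i \sqrt{2}$)
$23 \left(\left(-31 + 24\right) + K{\left(1,6 \right)}\right) \left(-55\right) = 23 \left(\left(-31 + 24\right) + \left(\frac{4}{5} \cdot 1 + i \sqrt{2}\right)\right) \left(-55\right) = 23 \left(-7 + \left(\frac{4}{5} + i \sqrt{2}\right)\right) \left(-55\right) = 23 \left(- \frac{31}{5} + i \sqrt{2}\right) \left(-55\right) = \left(- \frac{713}{5} + 23 i \sqrt{2}\right) \left(-55\right) = 7843 - 1265 i \sqrt{2}$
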